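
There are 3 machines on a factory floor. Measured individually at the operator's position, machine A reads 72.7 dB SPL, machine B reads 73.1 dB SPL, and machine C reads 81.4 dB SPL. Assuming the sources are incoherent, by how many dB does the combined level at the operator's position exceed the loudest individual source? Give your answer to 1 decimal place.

Uncorrelated sources add in intensity (power), not in dB.
L_total = 10·log₁₀(10^(72.7/10) + 10^(73.1/10) + 10^(81.4/10)) = 82.48 dB SPL.
Excess over the loudest (81.4 dB): 82.48 − 81.4 = 1.1 dB.

1.1 dB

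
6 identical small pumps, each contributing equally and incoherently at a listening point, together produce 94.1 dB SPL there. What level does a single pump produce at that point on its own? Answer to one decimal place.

86.3 dB SPL

6 equal incoherent sources add 10·log₁₀(6) = 7.78 dB over one source.
L_one = 94.1 − 7.78 = 86.3 dB SPL.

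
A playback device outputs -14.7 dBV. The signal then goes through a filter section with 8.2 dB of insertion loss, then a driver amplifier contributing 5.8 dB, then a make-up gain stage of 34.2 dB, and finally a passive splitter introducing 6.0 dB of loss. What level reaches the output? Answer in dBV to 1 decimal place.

+11.1 dBV

Gain stages sum in dB:
-14.7 − 8.2 + 5.8 + 34.2 − 6.0 = +11.1 dBV.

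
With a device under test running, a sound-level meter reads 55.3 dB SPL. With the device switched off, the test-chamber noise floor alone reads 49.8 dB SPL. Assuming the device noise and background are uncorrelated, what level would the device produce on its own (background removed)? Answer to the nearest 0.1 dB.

53.9 dB SPL

Remove the background by subtracting linear intensities:
L_src = 10·log₁₀(10^(55.3/10) − 10^(49.8/10)) = 10·log₁₀(243300) = 53.9 dB SPL.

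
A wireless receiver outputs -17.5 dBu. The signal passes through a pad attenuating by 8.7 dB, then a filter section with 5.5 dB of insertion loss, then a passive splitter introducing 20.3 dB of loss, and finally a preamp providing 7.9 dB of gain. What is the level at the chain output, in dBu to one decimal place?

In dB, series stages simply add:
-17.5 − 8.7 − 5.5 − 20.3 + 7.9 = -44.1 dBu.

-44.1 dBu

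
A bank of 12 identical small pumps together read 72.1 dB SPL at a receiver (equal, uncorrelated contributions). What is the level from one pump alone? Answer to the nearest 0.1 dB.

12 equal incoherent sources add 10·log₁₀(12) = 10.79 dB over one source.
L_one = 72.1 − 10.79 = 61.3 dB SPL.

61.3 dB SPL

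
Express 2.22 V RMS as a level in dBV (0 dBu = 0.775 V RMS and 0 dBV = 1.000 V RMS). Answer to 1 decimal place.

+6.9 dBV

dBV = 20·log₁₀(V / 1.000 V).
20·log₁₀(2.22/1.000) = +6.9 dBV.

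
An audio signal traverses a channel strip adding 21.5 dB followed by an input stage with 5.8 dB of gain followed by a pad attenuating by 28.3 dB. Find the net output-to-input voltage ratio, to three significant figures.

0.891

Net gain = 21.5 + 5.8 + (−28.3) = -1.0 dB.
Voltage ratio = 10^(-1.0/20) = 0.891.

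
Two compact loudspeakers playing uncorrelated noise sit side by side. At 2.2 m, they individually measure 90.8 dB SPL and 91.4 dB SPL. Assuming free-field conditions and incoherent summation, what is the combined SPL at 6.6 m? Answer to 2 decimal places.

Combined at 2.2 m: 10·log₁₀(10^(90.8/10)+10^(91.4/10)) = 94.121 dB SPL.
Then apply −20·log₁₀(6.6/2.2) = -9.542 dB → 84.58 dB SPL.

84.58 dB SPL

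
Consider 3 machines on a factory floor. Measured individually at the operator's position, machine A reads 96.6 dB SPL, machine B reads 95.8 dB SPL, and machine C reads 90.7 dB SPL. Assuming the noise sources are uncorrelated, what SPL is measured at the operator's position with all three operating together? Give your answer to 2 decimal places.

99.80 dB SPL

Incoherent sources sum as intensities:
L_total = 10·log₁₀(10^(96.6/10) + 10^(95.8/10) + 10^(90.7/10)) = 10·log₁₀(9548000000) = 99.80 dB SPL.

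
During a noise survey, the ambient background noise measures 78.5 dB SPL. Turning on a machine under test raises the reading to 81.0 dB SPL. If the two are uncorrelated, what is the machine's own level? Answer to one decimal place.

Subtract intensities: L_src = 10·log₁₀(10^(L_total/10) − 10^(L_bg/10)).
L_src = 10·log₁₀(10^(81.0/10) − 10^(78.5/10)) = 10·log₁₀(55100000) = 77.4 dB SPL.

77.4 dB SPL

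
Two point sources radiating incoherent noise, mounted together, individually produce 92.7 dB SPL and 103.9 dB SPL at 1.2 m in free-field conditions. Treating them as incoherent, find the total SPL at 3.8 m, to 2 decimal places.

94.21 dB SPL

Combined at 1.2 m: 10·log₁₀(10^(92.7/10)+10^(103.9/10)) = 104.218 dB SPL.
Then apply −20·log₁₀(3.8/1.2) = -10.012 dB → 94.21 dB SPL.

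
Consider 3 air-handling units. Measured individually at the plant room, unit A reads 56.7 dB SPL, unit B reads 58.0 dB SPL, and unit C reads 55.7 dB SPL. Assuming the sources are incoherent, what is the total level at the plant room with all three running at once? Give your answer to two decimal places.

Add the sources as powers (linear), then convert back to dB:
L_total = 10·log₁₀(10^(56.7/10) + 10^(58.0/10) + 10^(55.7/10)) = 10·log₁₀(1470000) = 61.67 dB SPL.

61.67 dB SPL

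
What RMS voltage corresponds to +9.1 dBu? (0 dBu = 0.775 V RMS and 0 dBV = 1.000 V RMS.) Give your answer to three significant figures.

V = 0.775 V × 10^(+9.1/20).
= 0.775 × 2.851 = 2.21 V.

2.21 V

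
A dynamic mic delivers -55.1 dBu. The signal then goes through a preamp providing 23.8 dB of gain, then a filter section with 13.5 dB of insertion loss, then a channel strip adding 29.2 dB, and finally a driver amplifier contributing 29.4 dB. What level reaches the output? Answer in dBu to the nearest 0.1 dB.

Gain stages sum in dB:
-55.1 + 23.8 − 13.5 + 29.2 + 29.4 = +13.8 dBu.

+13.8 dBu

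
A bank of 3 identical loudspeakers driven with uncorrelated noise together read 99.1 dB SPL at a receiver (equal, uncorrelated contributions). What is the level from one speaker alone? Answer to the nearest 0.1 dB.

3 equal incoherent sources add 10·log₁₀(3) = 4.77 dB over one source.
L_one = 99.1 − 4.77 = 94.3 dB SPL.

94.3 dB SPL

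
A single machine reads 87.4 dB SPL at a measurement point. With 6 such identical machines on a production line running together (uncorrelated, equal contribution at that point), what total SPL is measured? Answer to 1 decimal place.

95.2 dB SPL

6 equal incoherent sources raise the level by 10·log₁₀(6) = 7.78 dB.
L_total = 87.4 + 7.78 = 95.2 dB SPL.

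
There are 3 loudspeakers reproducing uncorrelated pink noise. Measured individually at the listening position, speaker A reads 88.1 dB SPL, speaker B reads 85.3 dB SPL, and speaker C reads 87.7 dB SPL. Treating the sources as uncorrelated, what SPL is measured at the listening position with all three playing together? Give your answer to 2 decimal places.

91.97 dB SPL

Uncorrelated sources add in intensity (power), not in dB.
L_total = 10·log₁₀(10^(88.1/10) + 10^(85.3/10) + 10^(87.7/10)) = 10·log₁₀(1573000000) = 91.97 dB SPL.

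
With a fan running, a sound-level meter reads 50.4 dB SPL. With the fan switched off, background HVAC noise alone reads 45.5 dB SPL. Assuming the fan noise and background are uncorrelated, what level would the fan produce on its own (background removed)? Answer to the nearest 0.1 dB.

48.7 dB SPL

Background correction is a power subtraction:
L_src = 10·log₁₀(10^(50.4/10) − 10^(45.5/10)) = 10·log₁₀(74170) = 48.7 dB SPL.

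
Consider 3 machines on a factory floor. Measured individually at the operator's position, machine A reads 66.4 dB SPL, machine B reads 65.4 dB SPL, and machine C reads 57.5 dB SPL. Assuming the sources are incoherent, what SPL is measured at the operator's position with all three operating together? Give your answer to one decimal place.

69.2 dB SPL

Add the sources as powers (linear), then convert back to dB:
L_total = 10·log₁₀(10^(66.4/10) + 10^(65.4/10) + 10^(57.5/10)) = 10·log₁₀(8395000) = 69.2 dB SPL.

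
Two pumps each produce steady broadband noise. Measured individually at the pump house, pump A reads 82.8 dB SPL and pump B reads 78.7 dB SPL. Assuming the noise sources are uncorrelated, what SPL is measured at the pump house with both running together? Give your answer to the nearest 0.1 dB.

84.2 dB SPL

Uncorrelated sources add in intensity (power), not in dB.
L_total = 10·log₁₀(10^(82.8/10) + 10^(78.7/10)) = 10·log₁₀(264700000) = 84.2 dB SPL.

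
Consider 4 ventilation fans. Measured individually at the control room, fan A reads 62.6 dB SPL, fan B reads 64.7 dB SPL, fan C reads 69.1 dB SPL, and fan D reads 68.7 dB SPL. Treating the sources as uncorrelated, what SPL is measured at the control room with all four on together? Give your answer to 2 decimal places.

73.08 dB SPL

Incoherent sources sum as intensities:
L_total = 10·log₁₀(10^(62.6/10) + 10^(64.7/10) + 10^(69.1/10) + 10^(68.7/10)) = 10·log₁₀(20310000) = 73.08 dB SPL.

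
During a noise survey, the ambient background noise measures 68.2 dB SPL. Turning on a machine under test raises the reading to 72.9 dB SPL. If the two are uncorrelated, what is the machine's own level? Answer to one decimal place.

Subtract intensities: L_src = 10·log₁₀(10^(L_total/10) − 10^(L_bg/10)).
L_src = 10·log₁₀(10^(72.9/10) − 10^(68.2/10)) = 10·log₁₀(12890000) = 71.1 dB SPL.

71.1 dB SPL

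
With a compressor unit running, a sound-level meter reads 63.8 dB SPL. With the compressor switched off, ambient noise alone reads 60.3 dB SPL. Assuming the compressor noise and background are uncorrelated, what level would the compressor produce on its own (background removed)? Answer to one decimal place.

61.2 dB SPL

Remove the background by subtracting linear intensities:
L_src = 10·log₁₀(10^(63.8/10) − 10^(60.3/10)) = 10·log₁₀(1327000) = 61.2 dB SPL.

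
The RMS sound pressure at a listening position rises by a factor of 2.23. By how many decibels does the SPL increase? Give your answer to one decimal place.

Sound pressure is an amplitude quantity: ΔL = 20·log₁₀(p₂/p₁).
20·log₁₀(2.23) = 7.0 dB.

7.0 dB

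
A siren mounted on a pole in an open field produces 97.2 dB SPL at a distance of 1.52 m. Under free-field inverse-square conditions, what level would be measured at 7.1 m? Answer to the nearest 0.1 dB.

83.8 dB SPL

Free-field point source: level drops by 20·log₁₀ of the distance ratio.
ΔL = −20·log₁₀(7.1/1.52) = -13.39 dB, so L₂ = 97.2 + (-13.39) = 83.8 dB SPL.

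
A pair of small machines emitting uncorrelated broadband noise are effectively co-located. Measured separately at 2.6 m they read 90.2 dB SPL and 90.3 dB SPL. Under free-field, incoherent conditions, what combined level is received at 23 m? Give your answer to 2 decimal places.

Combined at 2.6 m: 10·log₁₀(10^(90.2/10)+10^(90.3/10)) = 93.261 dB SPL.
Then apply −20·log₁₀(23/2.6) = -18.935 dB → 74.33 dB SPL.

74.33 dB SPL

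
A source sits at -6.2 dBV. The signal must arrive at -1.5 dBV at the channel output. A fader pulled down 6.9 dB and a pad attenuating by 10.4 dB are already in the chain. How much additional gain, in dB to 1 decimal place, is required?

22.0 dB

The required make-up gain is the shortfall in the dB sum.
G = -1.5 − (-6.2) + 6.9 + 10.4 = 22.0 dB.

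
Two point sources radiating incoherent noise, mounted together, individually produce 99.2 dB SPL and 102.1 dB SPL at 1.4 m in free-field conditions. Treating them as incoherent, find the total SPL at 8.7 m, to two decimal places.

88.03 dB SPL

Combined at 1.4 m: 10·log₁₀(10^(99.2/10)+10^(102.1/10)) = 103.898 dB SPL.
Then apply −20·log₁₀(8.7/1.4) = -15.868 dB → 88.03 dB SPL.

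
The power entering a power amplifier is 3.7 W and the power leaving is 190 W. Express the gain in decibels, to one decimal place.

Power ratio → dB uses the 10·log₁₀ form:
10·log₁₀(190/3.7) = 10·log₁₀(51.35) = 17.1 dB.

17.1 dB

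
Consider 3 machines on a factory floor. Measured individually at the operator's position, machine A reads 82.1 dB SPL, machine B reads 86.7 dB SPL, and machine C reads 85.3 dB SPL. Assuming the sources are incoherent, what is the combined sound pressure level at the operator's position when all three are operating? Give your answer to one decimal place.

Uncorrelated sources add in intensity (power), not in dB.
L_total = 10·log₁₀(10^(82.1/10) + 10^(86.7/10) + 10^(85.3/10)) = 10·log₁₀(968800000) = 89.9 dB SPL.

89.9 dB SPL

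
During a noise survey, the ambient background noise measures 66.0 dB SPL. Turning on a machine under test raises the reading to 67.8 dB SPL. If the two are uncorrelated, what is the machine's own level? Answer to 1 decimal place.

63.1 dB SPL

Background correction is a power subtraction:
L_src = 10·log₁₀(10^(67.8/10) − 10^(66.0/10)) = 10·log₁₀(2045000) = 63.1 dB SPL.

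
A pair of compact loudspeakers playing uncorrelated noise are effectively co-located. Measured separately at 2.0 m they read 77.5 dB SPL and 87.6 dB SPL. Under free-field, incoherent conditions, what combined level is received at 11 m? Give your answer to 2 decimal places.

Combined at 2.0 m: 10·log₁₀(10^(77.5/10)+10^(87.6/10)) = 88.005 dB SPL.
Then apply −20·log₁₀(11/2.0) = -14.807 dB → 73.20 dB SPL.

73.20 dB SPL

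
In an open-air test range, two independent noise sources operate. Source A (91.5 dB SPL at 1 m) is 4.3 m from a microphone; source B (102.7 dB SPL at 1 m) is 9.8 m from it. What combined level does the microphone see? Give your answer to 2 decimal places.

At the listener: L_A = 91.5 − 20·log₁₀(4.3) = 78.831 dB; L_B = 102.7 − 20·log₁₀(9.8) = 82.875 dB.
Combined: 10·log₁₀(10^(78.831/10)+10^(82.875/10)) = 84.32 dB SPL.

84.32 dB SPL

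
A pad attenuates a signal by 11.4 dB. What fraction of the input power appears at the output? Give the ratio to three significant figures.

Power ratio = 10^(dB/10).
10^(-11.4/10) = 10^(-1.140) = 0.0724.

0.0724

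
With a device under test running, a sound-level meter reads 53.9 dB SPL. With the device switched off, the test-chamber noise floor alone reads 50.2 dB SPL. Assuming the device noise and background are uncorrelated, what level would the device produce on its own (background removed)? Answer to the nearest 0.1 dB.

Subtract intensities: L_src = 10·log₁₀(10^(L_total/10) − 10^(L_bg/10)).
L_src = 10·log₁₀(10^(53.9/10) − 10^(50.2/10)) = 10·log₁₀(140800) = 51.5 dB SPL.

51.5 dB SPL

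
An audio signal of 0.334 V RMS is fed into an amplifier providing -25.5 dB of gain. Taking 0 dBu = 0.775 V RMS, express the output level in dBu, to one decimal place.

Input level: 20·log₁₀(0.334/0.775) = -7.31 dBu.
Output: -7.31 − 25.5 = -32.8 dBu.

-32.8 dBu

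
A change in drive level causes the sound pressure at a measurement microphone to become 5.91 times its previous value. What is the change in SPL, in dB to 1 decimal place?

Sound pressure is an amplitude quantity: ΔL = 20·log₁₀(p₂/p₁).
20·log₁₀(5.91) = 15.4 dB.

15.4 dB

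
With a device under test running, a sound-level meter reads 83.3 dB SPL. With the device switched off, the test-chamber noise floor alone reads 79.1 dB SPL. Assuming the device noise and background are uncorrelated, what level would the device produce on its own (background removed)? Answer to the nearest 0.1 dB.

81.2 dB SPL

Remove the background by subtracting linear intensities:
L_src = 10·log₁₀(10^(83.3/10) − 10^(79.1/10)) = 10·log₁₀(132500000) = 81.2 dB SPL.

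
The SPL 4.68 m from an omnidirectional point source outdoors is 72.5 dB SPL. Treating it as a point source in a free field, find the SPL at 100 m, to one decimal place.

Inverse-square spreading gives ΔL = −20·log₁₀(d₂/d₁).
ΔL = −20·log₁₀(100/4.68) = -26.60 dB, so L₂ = 72.5 + (-26.60) = 45.9 dB SPL.

45.9 dB SPL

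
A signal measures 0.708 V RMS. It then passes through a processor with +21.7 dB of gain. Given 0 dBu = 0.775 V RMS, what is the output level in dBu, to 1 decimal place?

+20.9 dBu

Input level: 20·log₁₀(0.708/0.775) = -0.79 dBu.
Output: -0.79 + 21.7 = +20.9 dBu.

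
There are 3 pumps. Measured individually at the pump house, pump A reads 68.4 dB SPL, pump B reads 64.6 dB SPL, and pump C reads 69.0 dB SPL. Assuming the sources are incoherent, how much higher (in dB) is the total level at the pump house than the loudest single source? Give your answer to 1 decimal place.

Incoherent sources sum as intensities:
L_total = 10·log₁₀(10^(68.4/10) + 10^(64.6/10) + 10^(69.0/10)) = 72.49 dB SPL.
Excess over the loudest (69.0 dB): 72.49 − 69.0 = 3.5 dB.

3.5 dB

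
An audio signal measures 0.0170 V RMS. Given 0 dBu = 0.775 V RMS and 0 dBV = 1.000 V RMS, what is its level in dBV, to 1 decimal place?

-35.4 dBV

dBV = 20·log₁₀(V / 1.000 V).
20·log₁₀(0.0170/1.000) = -35.4 dBV.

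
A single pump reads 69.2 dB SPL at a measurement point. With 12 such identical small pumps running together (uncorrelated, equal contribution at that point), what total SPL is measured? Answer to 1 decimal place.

12 equal incoherent sources raise the level by 10·log₁₀(12) = 10.79 dB.
L_total = 69.2 + 10.79 = 80.0 dB SPL.

80.0 dB SPL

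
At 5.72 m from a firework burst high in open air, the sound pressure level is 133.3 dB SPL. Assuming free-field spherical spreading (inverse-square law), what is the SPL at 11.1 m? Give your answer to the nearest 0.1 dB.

127.5 dB SPL

Inverse-square spreading gives ΔL = −20·log₁₀(d₂/d₁).
ΔL = −20·log₁₀(11.1/5.72) = -5.76 dB, so L₂ = 133.3 + (-5.76) = 127.5 dB SPL.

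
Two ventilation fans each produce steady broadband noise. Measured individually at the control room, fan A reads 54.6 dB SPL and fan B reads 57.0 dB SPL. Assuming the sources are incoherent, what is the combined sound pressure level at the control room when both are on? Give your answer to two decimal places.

58.97 dB SPL

Add the sources as powers (linear), then convert back to dB:
L_total = 10·log₁₀(10^(54.6/10) + 10^(57.0/10)) = 10·log₁₀(789600) = 58.97 dB SPL.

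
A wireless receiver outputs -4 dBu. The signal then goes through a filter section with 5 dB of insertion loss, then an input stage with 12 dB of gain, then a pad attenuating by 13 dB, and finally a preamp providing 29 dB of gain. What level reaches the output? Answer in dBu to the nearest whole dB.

In dB, series stages simply add:
-4 − 5 + 12 − 13 + 29 = +19 dBu.

+19 dBu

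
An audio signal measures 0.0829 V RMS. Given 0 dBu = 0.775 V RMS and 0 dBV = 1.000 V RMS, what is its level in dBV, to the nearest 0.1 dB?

dBV = 20·log₁₀(V / 1.000 V).
20·log₁₀(0.0829/1.000) = -21.6 dBV.

-21.6 dBV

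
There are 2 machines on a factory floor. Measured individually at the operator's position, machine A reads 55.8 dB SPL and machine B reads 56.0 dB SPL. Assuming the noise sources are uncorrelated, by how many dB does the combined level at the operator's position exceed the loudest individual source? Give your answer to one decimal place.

Uncorrelated sources add in intensity (power), not in dB.
L_total = 10·log₁₀(10^(55.8/10) + 10^(56.0/10)) = 58.91 dB SPL.
Excess over the loudest (56.0 dB): 58.91 − 56.0 = 2.9 dB.

2.9 dB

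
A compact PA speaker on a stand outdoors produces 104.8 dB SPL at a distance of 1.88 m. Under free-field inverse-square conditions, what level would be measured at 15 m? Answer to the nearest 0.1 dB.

86.8 dB SPL

Free-field point source: level drops by 20·log₁₀ of the distance ratio.
ΔL = −20·log₁₀(15/1.88) = -18.04 dB, so L₂ = 104.8 + (-18.04) = 86.8 dB SPL.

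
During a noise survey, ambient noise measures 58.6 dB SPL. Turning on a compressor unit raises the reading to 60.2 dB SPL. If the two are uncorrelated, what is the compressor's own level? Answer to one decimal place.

55.1 dB SPL

Background correction is a power subtraction:
L_src = 10·log₁₀(10^(60.2/10) − 10^(58.6/10)) = 10·log₁₀(322700) = 55.1 dB SPL.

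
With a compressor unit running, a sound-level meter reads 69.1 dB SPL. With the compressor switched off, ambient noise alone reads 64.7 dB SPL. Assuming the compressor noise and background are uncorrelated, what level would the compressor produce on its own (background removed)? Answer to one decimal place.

Background correction is a power subtraction:
L_src = 10·log₁₀(10^(69.1/10) − 10^(64.7/10)) = 10·log₁₀(5177000) = 67.1 dB SPL.

67.1 dB SPL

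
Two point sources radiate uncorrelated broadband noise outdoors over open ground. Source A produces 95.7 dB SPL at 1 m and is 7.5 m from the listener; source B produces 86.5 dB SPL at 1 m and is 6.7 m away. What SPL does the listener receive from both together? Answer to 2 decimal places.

At the listener: L_A = 95.7 − 20·log₁₀(7.5) = 78.199 dB; L_B = 86.5 − 20·log₁₀(6.7) = 69.979 dB.
Combined: 10·log₁₀(10^(78.199/10)+10^(69.979/10)) = 78.81 dB SPL.

78.81 dB SPL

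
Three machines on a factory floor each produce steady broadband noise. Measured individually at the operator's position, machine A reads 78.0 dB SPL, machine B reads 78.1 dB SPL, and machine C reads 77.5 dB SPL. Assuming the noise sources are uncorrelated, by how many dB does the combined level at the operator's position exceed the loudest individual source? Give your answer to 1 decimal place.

Uncorrelated sources add in intensity (power), not in dB.
L_total = 10·log₁₀(10^(78.0/10) + 10^(78.1/10) + 10^(77.5/10)) = 82.65 dB SPL.
Excess over the loudest (78.1 dB): 82.65 − 78.1 = 4.5 dB.

4.5 dB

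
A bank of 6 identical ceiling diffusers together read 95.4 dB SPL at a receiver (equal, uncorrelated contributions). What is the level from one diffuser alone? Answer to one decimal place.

6 equal incoherent sources add 10·log₁₀(6) = 7.78 dB over one source.
L_one = 95.4 − 7.78 = 87.6 dB SPL.

87.6 dB SPL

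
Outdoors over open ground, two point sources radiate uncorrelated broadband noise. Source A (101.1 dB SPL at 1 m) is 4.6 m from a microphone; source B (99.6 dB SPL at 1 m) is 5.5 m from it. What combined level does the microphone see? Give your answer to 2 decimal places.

89.59 dB SPL

At the listener: L_A = 101.1 − 20·log₁₀(4.6) = 87.845 dB; L_B = 99.6 − 20·log₁₀(5.5) = 84.793 dB.
Combined: 10·log₁₀(10^(87.845/10)+10^(84.793/10)) = 89.59 dB SPL.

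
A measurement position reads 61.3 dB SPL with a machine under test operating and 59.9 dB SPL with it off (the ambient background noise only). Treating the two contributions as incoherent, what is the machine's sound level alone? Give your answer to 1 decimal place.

Subtract intensities: L_src = 10·log₁₀(10^(L_total/10) − 10^(L_bg/10)).
L_src = 10·log₁₀(10^(61.3/10) − 10^(59.9/10)) = 10·log₁₀(371700) = 55.7 dB SPL.

55.7 dB SPL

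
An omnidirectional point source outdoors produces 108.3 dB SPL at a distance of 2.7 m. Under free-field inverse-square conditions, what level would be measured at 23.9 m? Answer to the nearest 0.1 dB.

89.4 dB SPL

Free-field point source: level drops by 20·log₁₀ of the distance ratio.
ΔL = −20·log₁₀(23.9/2.7) = -18.94 dB, so L₂ = 108.3 + (-18.94) = 89.4 dB SPL.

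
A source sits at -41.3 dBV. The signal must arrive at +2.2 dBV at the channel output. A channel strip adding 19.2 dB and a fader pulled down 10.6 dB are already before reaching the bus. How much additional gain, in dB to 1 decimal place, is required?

The required make-up gain is the shortfall in the dB sum.
G = +2.2 − (-41.3) − 19.2 + 10.6 = 34.9 dB.

34.9 dB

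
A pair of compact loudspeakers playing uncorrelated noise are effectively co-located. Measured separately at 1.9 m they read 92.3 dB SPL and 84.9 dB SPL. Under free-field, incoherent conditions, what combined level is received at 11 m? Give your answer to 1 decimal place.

77.8 dB SPL

Combined at 1.9 m: 10·log₁₀(10^(92.3/10)+10^(84.9/10)) = 93.03 dB SPL.
Then apply −20·log₁₀(11/1.9) = -15.25 dB → 77.8 dB SPL.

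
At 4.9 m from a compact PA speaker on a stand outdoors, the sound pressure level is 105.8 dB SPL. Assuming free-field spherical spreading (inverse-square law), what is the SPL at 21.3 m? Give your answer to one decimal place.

93.0 dB SPL

Free-field point source: level drops by 20·log₁₀ of the distance ratio.
ΔL = −20·log₁₀(21.3/4.9) = -12.76 dB, so L₂ = 105.8 + (-12.76) = 93.0 dB SPL.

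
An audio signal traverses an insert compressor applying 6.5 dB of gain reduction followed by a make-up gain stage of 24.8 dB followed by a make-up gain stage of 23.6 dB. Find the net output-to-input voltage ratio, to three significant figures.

Net gain = (−6.5) + 24.8 + 23.6 = 41.9 dB.
Voltage ratio = 10^(41.9/20) = 124.

124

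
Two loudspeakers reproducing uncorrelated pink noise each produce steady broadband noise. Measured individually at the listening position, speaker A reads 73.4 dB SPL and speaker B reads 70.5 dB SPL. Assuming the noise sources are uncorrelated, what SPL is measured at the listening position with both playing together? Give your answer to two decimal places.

75.20 dB SPL

Uncorrelated sources add in intensity (power), not in dB.
L_total = 10·log₁₀(10^(73.4/10) + 10^(70.5/10)) = 10·log₁₀(33100000) = 75.20 dB SPL.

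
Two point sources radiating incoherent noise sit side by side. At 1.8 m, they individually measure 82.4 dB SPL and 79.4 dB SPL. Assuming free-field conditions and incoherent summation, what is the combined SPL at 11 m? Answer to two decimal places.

68.44 dB SPL

Combined at 1.8 m: 10·log₁₀(10^(82.4/10)+10^(79.4/10)) = 84.164 dB SPL.
Then apply −20·log₁₀(11/1.8) = -15.722 dB → 68.44 dB SPL.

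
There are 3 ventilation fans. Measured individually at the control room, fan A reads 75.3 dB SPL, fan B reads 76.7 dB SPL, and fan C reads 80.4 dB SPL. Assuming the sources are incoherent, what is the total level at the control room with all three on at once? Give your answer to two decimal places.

82.79 dB SPL

Incoherent sources sum as intensities:
L_total = 10·log₁₀(10^(75.3/10) + 10^(76.7/10) + 10^(80.4/10)) = 10·log₁₀(190300000) = 82.79 dB SPL.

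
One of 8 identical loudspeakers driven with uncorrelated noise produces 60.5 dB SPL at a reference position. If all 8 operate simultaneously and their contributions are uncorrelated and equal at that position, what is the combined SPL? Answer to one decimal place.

69.5 dB SPL

8 equal incoherent sources raise the level by 10·log₁₀(8) = 9.03 dB.
L_total = 60.5 + 9.03 = 69.5 dB SPL.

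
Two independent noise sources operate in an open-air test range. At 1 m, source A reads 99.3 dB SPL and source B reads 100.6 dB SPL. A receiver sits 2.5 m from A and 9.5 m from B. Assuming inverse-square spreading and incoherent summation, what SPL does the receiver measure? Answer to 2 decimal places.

At the listener: L_A = 99.3 − 20·log₁₀(2.5) = 91.341 dB; L_B = 100.6 − 20·log₁₀(9.5) = 81.046 dB.
Combined: 10·log₁₀(10^(91.341/10)+10^(81.046/10)) = 91.73 dB SPL.

91.73 dB SPL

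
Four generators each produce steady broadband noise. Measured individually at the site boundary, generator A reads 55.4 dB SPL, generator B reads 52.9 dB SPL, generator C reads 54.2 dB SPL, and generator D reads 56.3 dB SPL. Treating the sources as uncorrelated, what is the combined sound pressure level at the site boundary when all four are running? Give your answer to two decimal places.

60.90 dB SPL

Uncorrelated sources add in intensity (power), not in dB.
L_total = 10·log₁₀(10^(55.4/10) + 10^(52.9/10) + 10^(54.2/10) + 10^(56.3/10)) = 10·log₁₀(1231000) = 60.90 dB SPL.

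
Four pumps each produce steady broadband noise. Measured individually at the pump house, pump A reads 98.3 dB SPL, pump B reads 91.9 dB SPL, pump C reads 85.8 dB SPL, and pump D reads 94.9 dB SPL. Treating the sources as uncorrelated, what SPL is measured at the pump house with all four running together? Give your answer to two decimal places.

100.71 dB SPL

Uncorrelated sources add in intensity (power), not in dB.
L_total = 10·log₁₀(10^(98.3/10) + 10^(91.9/10) + 10^(85.8/10) + 10^(94.9/10)) = 10·log₁₀(11780000000) = 100.71 dB SPL.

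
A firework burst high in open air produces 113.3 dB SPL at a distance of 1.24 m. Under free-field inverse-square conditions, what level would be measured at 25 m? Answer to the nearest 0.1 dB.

87.2 dB SPL

For a point source in a free field, ΔL = −20·log₁₀(d₂/d₁).
ΔL = −20·log₁₀(25/1.24) = -26.09 dB, so L₂ = 113.3 + (-26.09) = 87.2 dB SPL.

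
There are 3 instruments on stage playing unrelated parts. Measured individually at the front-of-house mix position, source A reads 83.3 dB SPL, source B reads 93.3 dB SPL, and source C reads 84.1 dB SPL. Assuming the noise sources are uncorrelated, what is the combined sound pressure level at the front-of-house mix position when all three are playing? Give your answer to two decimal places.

94.16 dB SPL

Incoherent sources sum as intensities:
L_total = 10·log₁₀(10^(83.3/10) + 10^(93.3/10) + 10^(84.1/10)) = 10·log₁₀(2609000000) = 94.16 dB SPL.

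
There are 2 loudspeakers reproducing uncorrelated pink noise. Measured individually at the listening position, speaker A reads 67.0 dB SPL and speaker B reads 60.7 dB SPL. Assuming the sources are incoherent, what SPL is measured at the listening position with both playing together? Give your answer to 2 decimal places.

Uncorrelated sources add in intensity (power), not in dB.
L_total = 10·log₁₀(10^(67.0/10) + 10^(60.7/10)) = 10·log₁₀(6187000) = 67.91 dB SPL.

67.91 dB SPL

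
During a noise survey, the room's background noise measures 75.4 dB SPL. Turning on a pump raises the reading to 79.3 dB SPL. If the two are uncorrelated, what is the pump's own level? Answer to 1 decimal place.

Background correction is a power subtraction:
L_src = 10·log₁₀(10^(79.3/10) − 10^(75.4/10)) = 10·log₁₀(50440000) = 77.0 dB SPL.

77.0 dB SPL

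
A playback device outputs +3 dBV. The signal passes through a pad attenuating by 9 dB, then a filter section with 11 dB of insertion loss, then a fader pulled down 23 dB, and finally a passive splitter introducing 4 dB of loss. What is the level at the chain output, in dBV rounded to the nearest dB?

-44 dBV

Gain stages sum in dB:
+3 − 9 − 11 − 23 − 4 = -44 dBV.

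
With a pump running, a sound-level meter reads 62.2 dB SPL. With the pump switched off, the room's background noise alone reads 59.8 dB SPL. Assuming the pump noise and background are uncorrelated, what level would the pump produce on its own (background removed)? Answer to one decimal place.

58.5 dB SPL

Subtract intensities: L_src = 10·log₁₀(10^(L_total/10) − 10^(L_bg/10)).
L_src = 10·log₁₀(10^(62.2/10) − 10^(59.8/10)) = 10·log₁₀(704600) = 58.5 dB SPL.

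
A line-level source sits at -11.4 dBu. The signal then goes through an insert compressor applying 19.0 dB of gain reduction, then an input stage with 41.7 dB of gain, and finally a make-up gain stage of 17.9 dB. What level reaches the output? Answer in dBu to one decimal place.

+29.2 dBu

Cascaded gains and losses add directly in dB.
-11.4 − 19.0 + 41.7 + 17.9 = +29.2 dBu.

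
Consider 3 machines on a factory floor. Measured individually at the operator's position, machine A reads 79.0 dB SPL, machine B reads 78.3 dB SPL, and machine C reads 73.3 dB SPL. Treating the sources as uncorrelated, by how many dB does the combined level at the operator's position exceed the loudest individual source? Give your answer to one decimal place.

3.3 dB

Incoherent sources sum as intensities:
L_total = 10·log₁₀(10^(79.0/10) + 10^(78.3/10) + 10^(73.3/10)) = 82.26 dB SPL.
Excess over the loudest (79.0 dB): 82.26 − 79.0 = 3.3 dB.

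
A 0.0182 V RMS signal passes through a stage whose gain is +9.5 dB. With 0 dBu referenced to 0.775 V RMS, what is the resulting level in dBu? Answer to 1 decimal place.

Input level: 20·log₁₀(0.0182/0.775) = -32.58 dBu.
Output: -32.58 + 9.5 = -23.1 dBu.

-23.1 dBu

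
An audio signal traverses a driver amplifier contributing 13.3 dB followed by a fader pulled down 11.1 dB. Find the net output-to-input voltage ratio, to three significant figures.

1.29

Net gain = 13.3 + (−11.1) = 2.2 dB.
Voltage ratio = 10^(2.2/20) = 1.29.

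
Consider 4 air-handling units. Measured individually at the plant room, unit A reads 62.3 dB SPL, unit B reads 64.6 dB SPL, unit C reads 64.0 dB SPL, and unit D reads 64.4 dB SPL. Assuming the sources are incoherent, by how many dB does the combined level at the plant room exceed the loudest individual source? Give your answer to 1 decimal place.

5.3 dB

Uncorrelated sources add in intensity (power), not in dB.
L_total = 10·log₁₀(10^(62.3/10) + 10^(64.6/10) + 10^(64.0/10) + 10^(64.4/10)) = 69.93 dB SPL.
Excess over the loudest (64.6 dB): 69.93 − 64.6 = 5.3 dB.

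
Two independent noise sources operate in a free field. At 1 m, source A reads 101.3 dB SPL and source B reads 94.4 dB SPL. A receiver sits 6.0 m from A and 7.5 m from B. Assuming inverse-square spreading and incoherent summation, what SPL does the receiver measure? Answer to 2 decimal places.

At the listener: L_A = 101.3 − 20·log₁₀(6.0) = 85.737 dB; L_B = 94.4 − 20·log₁₀(7.5) = 76.899 dB.
Combined: 10·log₁₀(10^(85.737/10)+10^(76.899/10)) = 86.27 dB SPL.

86.27 dB SPL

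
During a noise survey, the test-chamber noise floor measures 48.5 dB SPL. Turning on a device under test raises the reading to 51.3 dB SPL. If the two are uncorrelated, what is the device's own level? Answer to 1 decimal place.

Subtract intensities: L_src = 10·log₁₀(10^(L_total/10) − 10^(L_bg/10)).
L_src = 10·log₁₀(10^(51.3/10) − 10^(48.5/10)) = 10·log₁₀(64100) = 48.1 dB SPL.

48.1 dB SPL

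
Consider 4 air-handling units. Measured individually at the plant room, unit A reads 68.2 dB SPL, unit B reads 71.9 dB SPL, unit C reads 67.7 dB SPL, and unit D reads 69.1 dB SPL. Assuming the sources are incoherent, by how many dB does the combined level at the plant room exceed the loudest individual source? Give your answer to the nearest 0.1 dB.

3.7 dB

Uncorrelated sources add in intensity (power), not in dB.
L_total = 10·log₁₀(10^(68.2/10) + 10^(71.9/10) + 10^(67.7/10) + 10^(69.1/10)) = 75.58 dB SPL.
Excess over the loudest (71.9 dB): 75.58 − 71.9 = 3.7 dB.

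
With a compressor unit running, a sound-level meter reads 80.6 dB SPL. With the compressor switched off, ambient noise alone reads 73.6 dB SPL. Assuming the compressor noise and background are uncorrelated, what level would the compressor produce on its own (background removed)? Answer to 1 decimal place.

Subtract intensities: L_src = 10·log₁₀(10^(L_total/10) − 10^(L_bg/10)).
L_src = 10·log₁₀(10^(80.6/10) − 10^(73.6/10)) = 10·log₁₀(91910000) = 79.6 dB SPL.

79.6 dB SPL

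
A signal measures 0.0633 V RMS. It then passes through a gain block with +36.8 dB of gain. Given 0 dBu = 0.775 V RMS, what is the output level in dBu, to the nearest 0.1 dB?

Input level: 20·log₁₀(0.0633/0.775) = -21.76 dBu.
Output: -21.76 + 36.8 = +15.0 dBu.

+15.0 dBu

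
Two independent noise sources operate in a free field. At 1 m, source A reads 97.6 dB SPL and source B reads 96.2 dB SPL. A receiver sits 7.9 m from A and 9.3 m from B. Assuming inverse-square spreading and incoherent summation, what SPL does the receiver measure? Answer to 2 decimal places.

81.47 dB SPL

At the listener: L_A = 97.6 − 20·log₁₀(7.9) = 79.647 dB; L_B = 96.2 − 20·log₁₀(9.3) = 76.830 dB.
Combined: 10·log₁₀(10^(79.647/10)+10^(76.830/10)) = 81.47 dB SPL.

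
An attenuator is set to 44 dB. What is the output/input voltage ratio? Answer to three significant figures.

0.00631

Voltage ratio = 10^(dB/20).
10^(-44/20) = 10^(-2.200) = 0.00631.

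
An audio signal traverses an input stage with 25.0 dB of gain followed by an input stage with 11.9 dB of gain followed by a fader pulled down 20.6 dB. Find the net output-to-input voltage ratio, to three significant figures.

6.53

Net gain = 25.0 + 11.9 + (−20.6) = 16.3 dB.
Voltage ratio = 10^(16.3/20) = 6.53.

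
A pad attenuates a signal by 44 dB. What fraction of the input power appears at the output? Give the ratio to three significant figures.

0.0000398

Power ratio = 10^(dB/10).
10^(-44/10) = 10^(-4.400) = 0.0000398.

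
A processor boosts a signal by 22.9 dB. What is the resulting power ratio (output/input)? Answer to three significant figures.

195

Power ratio = 10^(dB/10).
10^(22.9/10) = 10^(2.290) = 195.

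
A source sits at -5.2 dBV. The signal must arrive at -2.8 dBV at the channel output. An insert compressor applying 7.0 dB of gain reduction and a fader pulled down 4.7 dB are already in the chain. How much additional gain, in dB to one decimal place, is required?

The required make-up gain is the shortfall in the dB sum.
G = -2.8 − (-5.2) + 7.0 + 4.7 = 14.1 dB.

14.1 dB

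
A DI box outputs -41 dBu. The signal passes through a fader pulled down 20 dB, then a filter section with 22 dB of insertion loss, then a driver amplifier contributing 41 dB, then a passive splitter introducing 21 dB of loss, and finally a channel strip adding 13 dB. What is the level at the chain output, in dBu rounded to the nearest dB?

In dB, series stages simply add:
-41 − 20 − 22 + 41 − 21 + 13 = -50 dBu.

-50 dBu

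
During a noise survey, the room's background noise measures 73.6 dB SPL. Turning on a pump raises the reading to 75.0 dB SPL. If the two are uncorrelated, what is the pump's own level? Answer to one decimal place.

69.4 dB SPL

Remove the background by subtracting linear intensities:
L_src = 10·log₁₀(10^(75.0/10) − 10^(73.6/10)) = 10·log₁₀(8714000) = 69.4 dB SPL.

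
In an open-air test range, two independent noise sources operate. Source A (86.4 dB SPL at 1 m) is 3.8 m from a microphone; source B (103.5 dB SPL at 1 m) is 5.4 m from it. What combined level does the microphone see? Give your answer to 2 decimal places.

89.02 dB SPL

At the listener: L_A = 86.4 − 20·log₁₀(3.8) = 74.804 dB; L_B = 103.5 − 20·log₁₀(5.4) = 88.852 dB.
Combined: 10·log₁₀(10^(74.804/10)+10^(88.852/10)) = 89.02 dB SPL.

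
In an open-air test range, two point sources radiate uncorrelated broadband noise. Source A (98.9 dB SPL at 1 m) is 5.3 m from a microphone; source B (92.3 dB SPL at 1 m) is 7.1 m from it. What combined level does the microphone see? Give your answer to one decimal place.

At the listener: L_A = 98.9 − 20·log₁₀(5.3) = 84.41 dB; L_B = 92.3 − 20·log₁₀(7.1) = 75.27 dB.
Combined: 10·log₁₀(10^(84.41/10)+10^(75.27/10)) = 84.9 dB SPL.

84.9 dB SPL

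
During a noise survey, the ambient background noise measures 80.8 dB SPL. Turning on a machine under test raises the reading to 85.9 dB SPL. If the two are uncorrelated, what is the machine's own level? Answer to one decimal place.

Background correction is a power subtraction:
L_src = 10·log₁₀(10^(85.9/10) − 10^(80.8/10)) = 10·log₁₀(268800000) = 84.3 dB SPL.

84.3 dB SPL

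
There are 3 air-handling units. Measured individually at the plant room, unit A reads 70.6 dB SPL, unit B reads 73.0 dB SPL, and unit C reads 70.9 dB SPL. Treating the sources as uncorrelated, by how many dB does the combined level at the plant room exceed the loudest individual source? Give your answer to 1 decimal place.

Uncorrelated sources add in intensity (power), not in dB.
L_total = 10·log₁₀(10^(70.6/10) + 10^(73.0/10) + 10^(70.9/10)) = 76.41 dB SPL.
Excess over the loudest (73.0 dB): 76.41 − 73.0 = 3.4 dB.

3.4 dB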